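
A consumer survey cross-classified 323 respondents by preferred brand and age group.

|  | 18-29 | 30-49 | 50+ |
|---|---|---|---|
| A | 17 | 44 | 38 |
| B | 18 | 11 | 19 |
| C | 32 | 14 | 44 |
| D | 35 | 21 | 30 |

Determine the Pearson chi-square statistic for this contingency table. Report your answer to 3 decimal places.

Row totals: 99, 48, 90, 86. Column totals: 102, 90, 131. Grand total N = 323.
Expected counts (row total × column total / N):
  A, 18-29: 99×102/323 = 31.2632
  A, 30-49: 99×90/323 = 27.5851
  A, 50+: 99×131/323 = 40.1517
  B, 18-29: 48×102/323 = 15.1579
  B, 30-49: 48×90/323 = 13.3746
  B, 50+: 48×131/323 = 19.4675
  C, 18-29: 90×102/323 = 28.4211
  C, 30-49: 90×90/323 = 25.0774
  C, 50+: 90×131/323 = 36.5015
  D, 18-29: 86×102/323 = 27.1579
  D, 30-49: 86×90/323 = 23.9628
  D, 50+: 86×131/323 = 34.8793
Contributions (O − E)²/E:
  (17 − 31.2632)²/31.2632 = 6.5073
  (44 − 27.5851)²/27.5851 = 9.7679
  (38 − 40.1517)²/40.1517 = 0.1153
  (18 − 15.1579)²/15.1579 = 0.5329
  (11 − 13.3746)²/13.3746 = 0.4216
  (19 − 19.4675)²/19.4675 = 0.0112
  (32 − 28.4211)²/28.4211 = 0.4507
  (14 − 25.0774)²/25.0774 = 4.8932
  (44 − 36.5015)²/36.5015 = 1.5404
  (35 − 27.1579)²/27.1579 = 2.2645
  (21 − 23.9628)²/23.9628 = 0.3663
  (30 − 34.8793)²/34.8793 = 0.6826
χ² = 6.5073 + 9.7679 + 0.1153 + 0.5329 + 0.4216 + 0.0112 + 0.4507 + 4.8932 + 1.5404 + 2.2645 + 0.3663 + 0.6826 = 27.554

27.554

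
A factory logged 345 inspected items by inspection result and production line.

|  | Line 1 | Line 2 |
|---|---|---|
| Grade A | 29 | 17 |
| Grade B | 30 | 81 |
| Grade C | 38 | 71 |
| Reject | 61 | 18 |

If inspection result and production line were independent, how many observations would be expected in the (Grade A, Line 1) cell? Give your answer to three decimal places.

Row total (Grade A) = 46; column total (Line 1) = 158; grand total N = 345.
Expected count = (row total × column total) / N = 46 × 158 / 345 = 21.067.

21.067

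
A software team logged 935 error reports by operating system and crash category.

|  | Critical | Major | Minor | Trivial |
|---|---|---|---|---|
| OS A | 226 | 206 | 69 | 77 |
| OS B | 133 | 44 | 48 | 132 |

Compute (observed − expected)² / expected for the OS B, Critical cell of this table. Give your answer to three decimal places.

Row total (OS B) = 357; column total (Critical) = 359; N = 935.
Expected count E = 357 × 359 / 935 = 137.0727.
Contribution = (O − E)²/E = (133 − 137.0727)² / 137.0727 = 0.121.

0.121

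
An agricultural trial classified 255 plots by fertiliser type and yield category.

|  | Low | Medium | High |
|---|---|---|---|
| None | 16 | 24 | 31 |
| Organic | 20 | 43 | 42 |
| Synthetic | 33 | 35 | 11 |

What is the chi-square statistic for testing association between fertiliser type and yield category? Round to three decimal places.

23.158

Row totals: 71, 105, 79. Column totals: 69, 102, 84. Grand total N = 255.
Expected counts (row total × column total / N):
  None, Low: 71×69/255 = 19.2118
  None, Medium: 71×102/255 = 28.4000
  None, High: 71×84/255 = 23.3882
  Organic, Low: 105×69/255 = 28.4118
  Organic, Medium: 105×102/255 = 42.0000
  Organic, High: 105×84/255 = 34.5882
  Synthetic, Low: 79×69/255 = 21.3765
  Synthetic, Medium: 79×102/255 = 31.6000
  Synthetic, High: 79×84/255 = 26.0235
Contributions (O − E)²/E:
  (16 − 19.2118)²/19.2118 = 0.5369
  (24 − 28.4000)²/28.4000 = 0.6817
  (31 − 23.3882)²/23.3882 = 2.4773
  (20 − 28.4118)²/28.4118 = 2.4905
  (43 − 42.0000)²/42.0000 = 0.0238
  (42 − 34.5882)²/34.5882 = 1.5883
  (33 − 21.3765)²/21.3765 = 6.3203
  (35 − 31.6000)²/31.6000 = 0.3658
  (11 − 26.0235)²/26.0235 = 8.6731
χ² = 0.5369 + 0.6817 + 2.4773 + 2.4905 + 0.0238 + 1.5883 + 6.3203 + 0.3658 + 8.6731 = 23.158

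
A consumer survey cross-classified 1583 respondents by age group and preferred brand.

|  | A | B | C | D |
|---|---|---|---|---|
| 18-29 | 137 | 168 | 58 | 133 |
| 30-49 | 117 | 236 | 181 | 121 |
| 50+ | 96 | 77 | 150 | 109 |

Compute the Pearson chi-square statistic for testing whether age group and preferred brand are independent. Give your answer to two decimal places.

107.47

Row totals: 496, 655, 432. Column totals: 350, 481, 389, 363. Grand total N = 1583.
Expected counts (row total × column total / N):
  18-29, A: 496×350/1583 = 109.665
  18-29, B: 496×481/1583 = 150.711
  18-29, C: 496×389/1583 = 121.885
  18-29, D: 496×363/1583 = 113.738
  30-49, A: 655×350/1583 = 144.820
  30-49, B: 655×481/1583 = 199.024
  30-49, C: 655×389/1583 = 160.957
  30-49, D: 655×363/1583 = 150.199
  50+, A: 432×350/1583 = 95.515
  50+, B: 432×481/1583 = 131.265
  50+, C: 432×389/1583 = 106.158
  50+, D: 432×363/1583 = 99.063
Contributions (O − E)²/E:
  (137 − 109.665)²/109.665 = 6.8135
  (168 − 150.711)²/150.711 = 1.9833
  (58 − 121.885)²/121.885 = 33.4848
  (133 − 113.738)²/113.738 = 3.2621
  (117 − 144.820)²/144.820 = 5.3442
  (236 − 199.024)²/199.024 = 6.8696
  (181 − 160.957)²/160.957 = 2.4958
  (121 − 150.199)²/150.199 = 5.6763
  (96 − 95.515)²/95.515 = 0.0025
  (77 − 131.265)²/131.265 = 22.4332
  (150 − 106.158)²/106.158 = 18.1062
  (109 − 99.063)²/99.063 = 0.9968
χ² = 6.8135 + 1.9833 + 33.4848 + 3.2621 + 5.3442 + 6.8696 + 2.4958 + 5.6763 + 0.0025 + 22.4332 + 18.1062 + 0.9968 = 107.47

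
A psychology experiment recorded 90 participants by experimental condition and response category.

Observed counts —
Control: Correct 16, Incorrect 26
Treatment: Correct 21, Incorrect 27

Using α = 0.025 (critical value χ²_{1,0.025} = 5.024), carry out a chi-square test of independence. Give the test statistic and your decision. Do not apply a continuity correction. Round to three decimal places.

0.296; fail to reject H₀

Row totals: 42, 48. Column totals: 37, 53. Grand total N = 90.
Expected counts (row total × column total / N):
  Control, Correct: 42×37/90 = 17.2667
  Control, Incorrect: 42×53/90 = 24.7333
  Treatment, Correct: 48×37/90 = 19.7333
  Treatment, Incorrect: 48×53/90 = 28.2667
Contributions (O − E)²/E:
  (16 − 17.2667)²/17.2667 = 0.0929
  (26 − 24.7333)²/24.7333 = 0.0649
  (21 − 19.7333)²/19.7333 = 0.0813
  (27 − 28.2667)²/28.2667 = 0.0568
χ² = 0.0929 + 0.0649 + 0.0813 + 0.0568 = 0.296
df = (2−1)(2−1) = 1. Since 0.296 < 5.024, fail to reject the null hypothesis of independence at α = 0.025.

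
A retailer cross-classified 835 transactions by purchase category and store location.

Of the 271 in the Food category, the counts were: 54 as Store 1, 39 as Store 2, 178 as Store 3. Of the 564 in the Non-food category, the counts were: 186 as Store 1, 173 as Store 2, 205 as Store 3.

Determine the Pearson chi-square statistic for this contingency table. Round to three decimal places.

Row totals: 271, 564. Column totals: 240, 212, 383. Grand total N = 835.
Expected counts (row total × column total / N):
  Food, Store 1: 271×240/835 = 77.8922
  Food, Store 2: 271×212/835 = 68.8048
  Food, Store 3: 271×383/835 = 124.3030
  Non-food, Store 1: 564×240/835 = 162.1078
  Non-food, Store 2: 564×212/835 = 143.1952
  Non-food, Store 3: 564×383/835 = 258.6970
Contributions (O − E)²/E:
  (54 − 77.8922)²/77.8922 = 7.3286
  (39 − 68.8048)²/68.8048 = 12.9108
  (178 − 124.3030)²/124.3030 = 23.1963
  (186 − 162.1078)²/162.1078 = 3.5213
  (173 − 143.1952)²/143.1952 = 6.2036
  (205 − 258.6970)²/258.6970 = 11.1457
χ² = 7.3286 + 12.9108 + 23.1963 + 3.5213 + 6.2036 + 11.1457 = 64.306

64.306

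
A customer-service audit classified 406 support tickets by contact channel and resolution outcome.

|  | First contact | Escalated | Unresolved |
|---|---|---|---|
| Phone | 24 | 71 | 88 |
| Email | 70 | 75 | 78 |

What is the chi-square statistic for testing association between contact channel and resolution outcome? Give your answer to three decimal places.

19.471

Row totals: 183, 223. Column totals: 94, 146, 166. Grand total N = 406.
Expected counts (row total × column total / N):
  Phone, First contact: 183×94/406 = 42.3695
  Phone, Escalated: 183×146/406 = 65.8079
  Phone, Unresolved: 183×166/406 = 74.8227
  Email, First contact: 223×94/406 = 51.6305
  Email, Escalated: 223×146/406 = 80.1921
  Email, Unresolved: 223×166/406 = 91.1773
Contributions (O − E)²/E:
  (24 − 42.3695)²/42.3695 = 7.9642
  (71 − 65.8079)²/65.8079 = 0.4096
  (88 − 74.8227)²/74.8227 = 2.3207
  (70 − 51.6305)²/51.6305 = 6.5356
  (75 − 80.1921)²/80.1921 = 0.3362
  (78 − 91.1773)²/91.1773 = 1.9044
χ² = 7.9642 + 0.4096 + 2.3207 + 6.5356 + 0.3362 + 1.9044 = 19.471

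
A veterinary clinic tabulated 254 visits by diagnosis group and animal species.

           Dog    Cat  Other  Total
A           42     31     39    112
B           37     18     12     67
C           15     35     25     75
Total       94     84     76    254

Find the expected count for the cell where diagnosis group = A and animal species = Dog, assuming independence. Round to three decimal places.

41.449

Row total (A) = 112; column total (Dog) = 94; grand total N = 254.
Expected count = (row total × column total) / N = 112 × 94 / 254 = 41.449.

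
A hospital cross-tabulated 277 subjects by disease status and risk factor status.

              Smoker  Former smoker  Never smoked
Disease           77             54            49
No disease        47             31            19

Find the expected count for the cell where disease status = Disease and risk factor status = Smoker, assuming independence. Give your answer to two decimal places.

Row total (Disease) = 180; column total (Smoker) = 124; grand total N = 277.
Expected count = (row total × column total) / N = 180 × 124 / 277 = 80.58.

80.58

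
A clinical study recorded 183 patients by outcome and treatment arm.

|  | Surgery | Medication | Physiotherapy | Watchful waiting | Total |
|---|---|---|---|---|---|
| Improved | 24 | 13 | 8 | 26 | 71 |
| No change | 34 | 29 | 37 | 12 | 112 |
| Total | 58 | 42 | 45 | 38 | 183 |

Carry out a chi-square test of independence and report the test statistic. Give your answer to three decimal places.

Grand total N = 183.
Expected counts (row total × column total / N):
  Improved, Surgery: 71×58/183 = 22.5027
  Improved, Medication: 71×42/183 = 16.2951
  Improved, Physiotherapy: 71×45/183 = 17.4590
  Improved, Watchful waiting: 71×38/183 = 14.7432
  No change, Surgery: 112×58/183 = 35.4973
  No change, Medication: 112×42/183 = 25.7049
  No change, Physiotherapy: 112×45/183 = 27.5410
  No change, Watchful waiting: 112×38/183 = 23.2568
Contributions (O − E)²/E:
  (24 − 22.5027)²/22.5027 = 0.0996
  (13 − 16.2951)²/16.2951 = 0.6663
  (8 − 17.4590)²/17.4590 = 5.1247
  (26 − 14.7432)²/14.7432 = 8.5948
  (34 − 35.4973)²/35.4973 = 0.0632
  (29 − 25.7049)²/25.7049 = 0.4224
  (37 − 27.5410)²/27.5410 = 3.2487
  (12 − 23.2568)²/23.2568 = 5.4485
χ² = 0.0996 + 0.6663 + 5.1247 + 8.5948 + 0.0632 + 0.4224 + 3.2487 + 5.4485 = 23.668

23.668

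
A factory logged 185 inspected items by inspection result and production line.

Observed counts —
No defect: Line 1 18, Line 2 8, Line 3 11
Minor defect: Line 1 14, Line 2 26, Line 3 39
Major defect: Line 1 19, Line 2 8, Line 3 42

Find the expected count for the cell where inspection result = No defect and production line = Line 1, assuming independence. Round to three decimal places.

Row total (No defect) = 37; column total (Line 1) = 51; grand total N = 185.
Expected count = (row total × column total) / N = 37 × 51 / 185 = 10.200.

10.200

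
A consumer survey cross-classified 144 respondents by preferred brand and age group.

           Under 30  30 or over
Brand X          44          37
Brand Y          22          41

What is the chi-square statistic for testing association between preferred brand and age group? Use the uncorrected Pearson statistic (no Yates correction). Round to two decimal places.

5.37

Row totals: 81, 63. Column totals: 66, 78. Grand total N = 144.
Expected counts (row total × column total / N):
  Brand X, Under 30: 81×66/144 = 37.125
  Brand X, 30 or over: 81×78/144 = 43.875
  Brand Y, Under 30: 63×66/144 = 28.875
  Brand Y, 30 or over: 63×78/144 = 34.125
Contributions (O − E)²/E:
  (44 − 37.125)²/37.125 = 1.2731
  (37 − 43.875)²/43.875 = 1.0773
  (22 − 28.875)²/28.875 = 1.6369
  (41 − 34.125)²/34.125 = 1.3851
χ² = 1.2731 + 1.0773 + 1.6369 + 1.3851 = 5.37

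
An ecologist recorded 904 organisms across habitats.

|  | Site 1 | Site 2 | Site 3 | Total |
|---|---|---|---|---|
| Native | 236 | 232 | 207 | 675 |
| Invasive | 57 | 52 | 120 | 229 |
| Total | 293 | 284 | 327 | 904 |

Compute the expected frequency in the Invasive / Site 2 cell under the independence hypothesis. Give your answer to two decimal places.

Row total (Invasive) = 229; column total (Site 2) = 284; grand total N = 904.
Expected count = (row total × column total) / N = 229 × 284 / 904 = 71.94.

71.94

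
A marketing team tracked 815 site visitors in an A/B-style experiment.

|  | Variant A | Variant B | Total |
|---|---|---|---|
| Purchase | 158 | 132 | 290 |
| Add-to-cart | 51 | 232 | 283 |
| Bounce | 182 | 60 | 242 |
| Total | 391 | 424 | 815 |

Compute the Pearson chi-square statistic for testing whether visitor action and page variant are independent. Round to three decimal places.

178.555

Grand total N = 815.
Expected counts (row total × column total / N):
  Purchase, Variant A: 290×391/815 = 139.12883
  Purchase, Variant B: 290×424/815 = 150.87117
  Add-to-cart, Variant A: 283×391/815 = 135.77055
  Add-to-cart, Variant B: 283×424/815 = 147.22945
  Bounce, Variant A: 242×391/815 = 116.10061
  Bounce, Variant B: 242×424/815 = 125.89939
Contributions (O − E)²/E:
  (158 − 139.12883)²/139.12883 = 2.5596
  (132 − 150.87117)²/150.87117 = 2.3604
  (51 − 135.77055)²/135.77055 = 52.9279
  (232 − 147.22945)²/147.22945 = 48.8085
  (182 − 116.10061)²/116.10061 = 37.4049
  (60 − 125.89939)²/125.89939 = 34.4937
χ² = 2.5596 + 2.3604 + 52.9279 + 48.8085 + 37.4049 + 34.4937 = 178.555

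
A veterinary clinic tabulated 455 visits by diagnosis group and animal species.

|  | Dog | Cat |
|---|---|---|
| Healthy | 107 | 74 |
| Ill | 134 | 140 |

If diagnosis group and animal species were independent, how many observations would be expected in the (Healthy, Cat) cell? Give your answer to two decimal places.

Row total (Healthy) = 181; column total (Cat) = 214; grand total N = 455.
Expected count = (row total × column total) / N = 181 × 214 / 455 = 85.13.

85.13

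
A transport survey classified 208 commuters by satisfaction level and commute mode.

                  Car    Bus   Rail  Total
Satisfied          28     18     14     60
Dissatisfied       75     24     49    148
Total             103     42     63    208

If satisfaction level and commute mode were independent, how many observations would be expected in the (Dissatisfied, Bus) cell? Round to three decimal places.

29.885

Row total (Dissatisfied) = 148; column total (Bus) = 42; grand total N = 208.
Expected count = (row total × column total) / N = 148 × 42 / 208 = 29.885.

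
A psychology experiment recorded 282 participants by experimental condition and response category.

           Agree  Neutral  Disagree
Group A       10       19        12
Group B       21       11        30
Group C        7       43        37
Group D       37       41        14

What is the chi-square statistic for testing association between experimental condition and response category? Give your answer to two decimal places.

45.20

Row totals: 41, 62, 87, 92. Column totals: 75, 114, 93. Grand total N = 282.
Expected counts (row total × column total / N):
  Group A, Agree: 41×75/282 = 10.9043
  Group A, Neutral: 41×114/282 = 16.5745
  Group A, Disagree: 41×93/282 = 13.5213
  Group B, Agree: 62×75/282 = 16.4894
  Group B, Neutral: 62×114/282 = 25.0638
  Group B, Disagree: 62×93/282 = 20.4468
  Group C, Agree: 87×75/282 = 23.1383
  Group C, Neutral: 87×114/282 = 35.1702
  Group C, Disagree: 87×93/282 = 28.6915
  Group D, Agree: 92×75/282 = 24.4681
  Group D, Neutral: 92×114/282 = 37.1915
  Group D, Disagree: 92×93/282 = 30.3404
Contributions (O − E)²/E:
  (10 − 10.9043)²/10.9043 = 0.0750
  (19 − 16.5745)²/16.5745 = 0.3549
  (12 − 13.5213)²/13.5213 = 0.1712
  (21 − 16.4894)²/16.4894 = 1.2339
  (11 − 25.0638)²/25.0638 = 7.8915
  (30 − 20.4468)²/20.4468 = 4.4635
  (7 − 23.1383)²/23.1383 = 11.2560
  (43 − 35.1702)²/35.1702 = 1.7431
  (37 − 28.6915)²/28.6915 = 2.4060
  (37 − 24.4681)²/24.4681 = 6.4185
  (41 − 37.1915)²/37.1915 = 0.3900
  (14 − 30.3404)²/30.3404 = 8.8004
χ² = 0.0750 + 0.3549 + 0.1712 + 1.2339 + 7.8915 + 4.4635 + 11.2560 + 1.7431 + 2.4060 + 6.4185 + 0.3900 + 8.8004 = 45.20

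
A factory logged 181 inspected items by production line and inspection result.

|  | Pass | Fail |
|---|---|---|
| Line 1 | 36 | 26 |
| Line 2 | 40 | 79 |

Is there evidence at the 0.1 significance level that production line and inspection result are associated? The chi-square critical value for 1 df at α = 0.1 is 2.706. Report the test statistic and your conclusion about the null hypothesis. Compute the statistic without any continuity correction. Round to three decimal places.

10.005; reject H₀

Row totals: 62, 119. Column totals: 76, 105. Grand total N = 181.
Expected counts (row total × column total / N):
  Line 1, Pass: 62×76/181 = 26.0331
  Line 1, Fail: 62×105/181 = 35.9669
  Line 2, Pass: 119×76/181 = 49.9669
  Line 2, Fail: 119×105/181 = 69.0331
Contributions (O − E)²/E:
  (36 − 26.0331)²/26.0331 = 3.8159
  (26 − 35.9669)²/35.9669 = 2.7620
  (40 − 49.9669)²/49.9669 = 1.9881
  (79 − 69.0331)²/69.0331 = 1.4390
χ² = 3.8159 + 2.7620 + 1.9881 + 1.4390 = 10.005
df = (2−1)(2−1) = 1. Since 10.005 > 2.706, reject the null hypothesis of independence at α = 0.1.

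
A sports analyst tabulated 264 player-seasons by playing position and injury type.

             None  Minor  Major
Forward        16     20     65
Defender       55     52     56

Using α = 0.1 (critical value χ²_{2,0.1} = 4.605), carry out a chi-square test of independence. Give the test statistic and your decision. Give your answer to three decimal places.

23.023; reject H₀

Row totals: 101, 163. Column totals: 71, 72, 121. Grand total N = 264.
Expected counts (row total × column total / N):
  Forward, None: 101×71/264 = 27.1629
  Forward, Minor: 101×72/264 = 27.5455
  Forward, Major: 101×121/264 = 46.2917
  Defender, None: 163×71/264 = 43.8371
  Defender, Minor: 163×72/264 = 44.4545
  Defender, Major: 163×121/264 = 74.7083
Contributions (O − E)²/E:
  (16 − 27.1629)²/27.1629 = 4.5875
  (20 − 27.5455)²/27.5455 = 2.0669
  (65 − 46.2917)²/46.2917 = 7.5608
  (55 − 43.8371)²/43.8371 = 2.8426
  (52 − 44.4545)²/44.4545 = 1.2807
  (56 − 74.7083)²/74.7083 = 4.6849
χ² = 4.5875 + 2.0669 + 7.5608 + 2.8426 + 1.2807 + 4.6849 = 23.023
df = (2−1)(3−1) = 2. Since 23.023 > 4.605, reject the null hypothesis of independence at α = 0.1.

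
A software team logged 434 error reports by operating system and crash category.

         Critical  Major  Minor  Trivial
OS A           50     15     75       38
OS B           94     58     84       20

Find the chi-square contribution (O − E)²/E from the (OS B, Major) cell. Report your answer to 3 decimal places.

5.184

Row total (OS B) = 256; column total (Major) = 73; N = 434.
Expected count E = 256 × 73 / 434 = 43.0599.
Contribution = (O − E)²/E = (58 − 43.0599)² / 43.0599 = 5.184.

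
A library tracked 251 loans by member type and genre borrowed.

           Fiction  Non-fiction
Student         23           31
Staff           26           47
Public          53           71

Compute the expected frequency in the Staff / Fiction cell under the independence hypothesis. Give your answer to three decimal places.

Row total (Staff) = 73; column total (Fiction) = 102; grand total N = 251.
Expected count = (row total × column total) / N = 73 × 102 / 251 = 29.665.

29.665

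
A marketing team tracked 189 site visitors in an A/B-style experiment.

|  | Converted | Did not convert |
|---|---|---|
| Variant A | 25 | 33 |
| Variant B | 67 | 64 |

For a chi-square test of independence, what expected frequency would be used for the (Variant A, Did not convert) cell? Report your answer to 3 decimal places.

Row total (Variant A) = 58; column total (Did not convert) = 97; grand total N = 189.
Expected count = (row total × column total) / N = 58 × 97 / 189 = 29.767.

29.767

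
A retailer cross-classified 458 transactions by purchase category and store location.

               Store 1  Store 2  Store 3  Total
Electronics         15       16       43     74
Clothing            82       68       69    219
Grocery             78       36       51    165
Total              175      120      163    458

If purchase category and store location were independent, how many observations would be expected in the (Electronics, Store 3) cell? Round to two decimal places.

Row total (Electronics) = 74; column total (Store 3) = 163; grand total N = 458.
Expected count = (row total × column total) / N = 74 × 163 / 458 = 26.34.

26.34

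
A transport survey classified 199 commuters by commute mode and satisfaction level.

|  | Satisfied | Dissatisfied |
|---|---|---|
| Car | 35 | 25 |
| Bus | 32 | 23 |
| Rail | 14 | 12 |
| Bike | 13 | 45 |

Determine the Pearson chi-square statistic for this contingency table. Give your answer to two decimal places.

Row totals: 60, 55, 26, 58. Column totals: 94, 105. Grand total N = 199.
Expected counts (row total × column total / N):
  Car, Satisfied: 60×94/199 = 28.342
  Car, Dissatisfied: 60×105/199 = 31.658
  Bus, Satisfied: 55×94/199 = 25.980
  Bus, Dissatisfied: 55×105/199 = 29.020
  Rail, Satisfied: 26×94/199 = 12.281
  Rail, Dissatisfied: 26×105/199 = 13.719
  Bike, Satisfied: 58×94/199 = 27.397
  Bike, Dissatisfied: 58×105/199 = 30.603
Contributions (O − E)²/E:
  (35 − 28.342)²/28.342 = 1.5641
  (25 − 31.658)²/31.658 = 1.4002
  (32 − 25.980)²/25.980 = 1.3949
  (23 − 29.020)²/29.020 = 1.2488
  (14 − 12.281)²/12.281 = 0.2406
  (12 − 13.719)²/13.719 = 0.2154
  (13 − 27.397)²/27.397 = 7.5656
  (45 − 30.603)²/30.603 = 6.7730
χ² = 1.5641 + 1.4002 + 1.3949 + 1.2488 + 0.2406 + 0.2154 + 7.5656 + 6.7730 = 20.40

20.40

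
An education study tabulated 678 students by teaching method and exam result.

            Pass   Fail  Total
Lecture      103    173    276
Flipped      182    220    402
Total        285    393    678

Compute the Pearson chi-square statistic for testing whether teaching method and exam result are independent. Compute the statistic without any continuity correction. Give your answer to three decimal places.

Grand total N = 678.
Expected counts (row total × column total / N):
  Lecture, Pass: 276×285/678 = 116.0177
  Lecture, Fail: 276×393/678 = 159.9823
  Flipped, Pass: 402×285/678 = 168.9823
  Flipped, Fail: 402×393/678 = 233.0177
Contributions (O − E)²/E:
  (103 − 116.0177)²/116.0177 = 1.4606
  (173 − 159.9823)²/159.9823 = 1.0592
  (182 − 168.9823)²/168.9823 = 1.0028
  (220 − 233.0177)²/233.0177 = 0.7272
χ² = 1.4606 + 1.0592 + 1.0028 + 0.7272 = 4.250

4.250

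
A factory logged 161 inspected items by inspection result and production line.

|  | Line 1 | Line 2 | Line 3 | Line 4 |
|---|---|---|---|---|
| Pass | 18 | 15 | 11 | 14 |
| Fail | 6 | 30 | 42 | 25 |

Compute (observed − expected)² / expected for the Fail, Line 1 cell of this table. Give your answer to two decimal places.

Row total (Fail) = 103; column total (Line 1) = 24; N = 161.
Expected count E = 103 × 24 / 161 = 15.354.
Contribution = (O − E)²/E = (6 − 15.354)² / 15.354 = 5.70.

5.70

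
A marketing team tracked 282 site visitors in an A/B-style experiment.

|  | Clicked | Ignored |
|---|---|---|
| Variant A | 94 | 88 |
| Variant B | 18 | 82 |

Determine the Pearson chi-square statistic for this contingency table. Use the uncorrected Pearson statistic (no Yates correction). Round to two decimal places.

Row totals: 182, 100. Column totals: 112, 170. Grand total N = 282.
Expected counts (row total × column total / N):
  Variant A, Clicked: 182×112/282 = 72.284
  Variant A, Ignored: 182×170/282 = 109.716
  Variant B, Clicked: 100×112/282 = 39.716
  Variant B, Ignored: 100×170/282 = 60.284
Contributions (O − E)²/E:
  (94 − 72.284)²/72.284 = 6.5241
  (88 − 109.716)²/109.716 = 4.2982
  (18 − 39.716)²/39.716 = 11.8739
  (82 − 60.284)²/60.284 = 7.8227
χ² = 6.5241 + 4.2982 + 11.8739 + 7.8227 = 30.52

30.52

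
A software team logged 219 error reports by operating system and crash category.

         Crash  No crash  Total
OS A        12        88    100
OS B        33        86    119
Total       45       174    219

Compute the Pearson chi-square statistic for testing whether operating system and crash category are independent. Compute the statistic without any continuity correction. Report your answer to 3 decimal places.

Grand total N = 219.
Expected counts (row total × column total / N):
  OS A, Crash: 100×45/219 = 20.5479
  OS A, No crash: 100×174/219 = 79.4521
  OS B, Crash: 119×45/219 = 24.4521
  OS B, No crash: 119×174/219 = 94.5479
Contributions (O − E)²/E:
  (12 − 20.5479)²/20.5479 = 3.5559
  (88 − 79.4521)²/79.4521 = 0.9196
  (33 − 24.4521)²/24.4521 = 2.9882
  (86 − 94.5479)²/94.5479 = 0.7728
χ² = 3.5559 + 0.9196 + 2.9882 + 0.7728 = 8.237

8.237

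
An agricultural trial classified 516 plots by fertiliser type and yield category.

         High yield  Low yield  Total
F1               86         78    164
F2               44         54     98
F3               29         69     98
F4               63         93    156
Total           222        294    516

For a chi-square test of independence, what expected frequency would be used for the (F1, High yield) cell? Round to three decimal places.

70.558

Row total (F1) = 164; column total (High yield) = 222; grand total N = 516.
Expected count = (row total × column total) / N = 164 × 222 / 516 = 70.558.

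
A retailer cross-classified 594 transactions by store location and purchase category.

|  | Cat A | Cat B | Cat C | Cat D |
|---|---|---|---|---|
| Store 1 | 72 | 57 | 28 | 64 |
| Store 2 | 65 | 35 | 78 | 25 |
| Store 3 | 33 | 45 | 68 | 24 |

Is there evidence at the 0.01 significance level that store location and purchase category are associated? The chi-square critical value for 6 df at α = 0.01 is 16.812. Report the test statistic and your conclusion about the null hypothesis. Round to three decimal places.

63.319; reject H₀

Row totals: 221, 203, 170. Column totals: 170, 137, 174, 113. Grand total N = 594.
Expected counts (row total × column total / N):
  Store 1, Cat A: 221×170/594 = 63.2492
  Store 1, Cat B: 221×137/594 = 50.9714
  Store 1, Cat C: 221×174/594 = 64.7374
  Store 1, Cat D: 221×113/594 = 42.0421
  Store 2, Cat A: 203×170/594 = 58.0976
  Store 2, Cat B: 203×137/594 = 46.8199
  Store 2, Cat C: 203×174/594 = 59.4646
  Store 2, Cat D: 203×113/594 = 38.6178
  Store 3, Cat A: 170×170/594 = 48.6532
  Store 3, Cat B: 170×137/594 = 39.2088
  Store 3, Cat C: 170×174/594 = 49.7980
  Store 3, Cat D: 170×113/594 = 32.3401
Contributions (O − E)²/E:
  (72 − 63.2492)²/63.2492 = 1.2107
  (57 − 50.9714)²/50.9714 = 0.7130
  (28 − 64.7374)²/64.7374 = 20.8479
  (64 − 42.0421)²/42.0421 = 11.4683
  (65 − 58.0976)²/58.0976 = 0.8201
  (35 − 46.8199)²/46.8199 = 2.9840
  (78 − 59.4646)²/59.4646 = 5.7776
  (25 − 38.6178)²/38.6178 = 4.8020
  (33 − 48.6532)²/48.6532 = 5.0361
  (45 − 39.2088)²/39.2088 = 0.8554
  (68 − 49.7980)²/49.7980 = 6.6531
  (24 − 32.3401)²/32.3401 = 2.1508
χ² = 1.2107 + 0.7130 + 20.8479 + 11.4683 + 0.8201 + 2.9840 + 5.7776 + 4.8020 + 5.0361 + 0.8554 + 6.6531 + 2.1508 = 63.319
df = (3−1)(4−1) = 6. Since 63.319 > 16.812, reject the null hypothesis of independence at α = 0.01.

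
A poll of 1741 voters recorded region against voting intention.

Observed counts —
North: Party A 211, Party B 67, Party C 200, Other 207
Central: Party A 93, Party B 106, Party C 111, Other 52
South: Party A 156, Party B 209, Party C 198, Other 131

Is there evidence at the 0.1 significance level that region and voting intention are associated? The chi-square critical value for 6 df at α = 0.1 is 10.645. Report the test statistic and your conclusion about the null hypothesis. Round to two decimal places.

118.67; reject H₀

Row totals: 685, 362, 694. Column totals: 460, 382, 509, 390. Grand total N = 1741.
Expected counts (row total × column total / N):
  North, Party A: 685×460/1741 = 180.988
  North, Party B: 685×382/1741 = 150.299
  North, Party C: 685×509/1741 = 200.267
  North, Other: 685×390/1741 = 153.446
  Central, Party A: 362×460/1741 = 95.646
  Central, Party B: 362×382/1741 = 79.428
  Central, Party C: 362×509/1741 = 105.835
  Central, Other: 362×390/1741 = 81.091
  South, Party A: 694×460/1741 = 183.366
  South, Party B: 694×382/1741 = 152.273
  South, Party C: 694×509/1741 = 202.898
  South, Other: 694×390/1741 = 155.462
Contributions (O − E)²/E:
  (211 − 180.988)²/180.988 = 4.9767
  (67 − 150.299)²/150.299 = 46.1661
  (200 − 200.267)²/200.267 = 0.0004
  (207 − 153.446)²/153.446 = 18.6908
  (93 − 95.646)²/95.646 = 0.0732
  (106 − 79.428)²/79.428 = 8.8894
  (111 − 105.835)²/105.835 = 0.2521
  (52 − 81.091)²/81.091 = 10.4363
  (156 − 183.366)²/183.366 = 4.0842
  (209 − 152.273)²/152.273 = 21.1328
  (198 − 202.898)²/202.898 = 0.1182
  (131 − 155.462)²/155.462 = 3.8491
χ² = 4.9767 + 46.1661 + 0.0004 + 18.6908 + 0.0732 + 8.8894 + 0.2521 + 10.4363 + 4.0842 + 21.1328 + 0.1182 + 3.8491 = 118.67
df = (3−1)(4−1) = 6. Since 118.67 > 10.645, reject the null hypothesis of independence at α = 0.1.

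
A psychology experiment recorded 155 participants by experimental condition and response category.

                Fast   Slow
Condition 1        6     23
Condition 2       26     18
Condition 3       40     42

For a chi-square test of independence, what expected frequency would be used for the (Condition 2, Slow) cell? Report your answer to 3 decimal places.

23.561

Row total (Condition 2) = 44; column total (Slow) = 83; grand total N = 155.
Expected count = (row total × column total) / N = 44 × 83 / 155 = 23.561.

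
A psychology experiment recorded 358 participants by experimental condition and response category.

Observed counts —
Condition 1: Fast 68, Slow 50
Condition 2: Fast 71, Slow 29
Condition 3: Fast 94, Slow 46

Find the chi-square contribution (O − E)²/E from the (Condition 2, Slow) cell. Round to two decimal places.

Row total (Condition 2) = 100; column total (Slow) = 125; N = 358.
Expected count E = 100 × 125 / 358 = 34.916.
Contribution = (O − E)²/E = (29 − 34.916)² / 34.916 = 1.00.

1.00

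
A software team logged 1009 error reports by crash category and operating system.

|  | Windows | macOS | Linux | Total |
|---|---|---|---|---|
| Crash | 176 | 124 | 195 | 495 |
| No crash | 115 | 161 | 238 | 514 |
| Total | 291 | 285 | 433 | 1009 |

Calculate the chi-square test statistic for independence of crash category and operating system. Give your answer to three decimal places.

Grand total N = 1009.
Expected counts (row total × column total / N):
  Crash, Windows: 495×291/1009 = 142.7602
  Crash, macOS: 495×285/1009 = 139.8167
  Crash, Linux: 495×433/1009 = 212.4232
  No crash, Windows: 514×291/1009 = 148.2398
  No crash, macOS: 514×285/1009 = 145.1833
  No crash, Linux: 514×433/1009 = 220.5768
Contributions (O − E)²/E:
  (176 − 142.7602)²/142.7602 = 7.7394
  (124 − 139.8167)²/139.8167 = 1.7893
  (195 − 212.4232)²/212.4232 = 1.4291
  (115 − 148.2398)²/148.2398 = 7.4534
  (161 − 145.1833)²/145.1833 = 1.7231
  (238 − 220.5768)²/220.5768 = 1.3762
χ² = 7.7394 + 1.7893 + 1.4291 + 7.4534 + 1.7231 + 1.3762 = 21.511

21.511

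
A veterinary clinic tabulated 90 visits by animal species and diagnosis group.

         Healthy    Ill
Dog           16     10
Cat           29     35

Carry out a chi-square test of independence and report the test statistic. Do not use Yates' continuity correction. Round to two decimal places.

Row totals: 26, 64. Column totals: 45, 45. Grand total N = 90.
Expected counts (row total × column total / N):
  Dog, Healthy: 26×45/90 = 13.000
  Dog, Ill: 26×45/90 = 13.000
  Cat, Healthy: 64×45/90 = 32.000
  Cat, Ill: 64×45/90 = 32.000
Contributions (O − E)²/E:
  (16 − 13.000)²/13.000 = 0.6923
  (10 − 13.000)²/13.000 = 0.6923
  (29 − 32.000)²/32.000 = 0.2813
  (35 − 32.000)²/32.000 = 0.2813
χ² = 0.6923 + 0.6923 + 0.2813 + 0.2813 = 1.95

1.95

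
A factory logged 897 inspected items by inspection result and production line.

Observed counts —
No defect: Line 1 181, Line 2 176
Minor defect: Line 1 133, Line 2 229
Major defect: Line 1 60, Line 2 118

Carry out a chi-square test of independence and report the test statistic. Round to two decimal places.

20.24

Row totals: 357, 362, 178. Column totals: 374, 523. Grand total N = 897.
Expected counts (row total × column total / N):
  No defect, Line 1: 357×374/897 = 148.849
  No defect, Line 2: 357×523/897 = 208.151
  Minor defect, Line 1: 362×374/897 = 150.934
  Minor defect, Line 2: 362×523/897 = 211.066
  Major defect, Line 1: 178×374/897 = 74.216
  Major defect, Line 2: 178×523/897 = 103.784
Contributions (O − E)²/E:
  (181 − 148.849)²/148.849 = 6.9445
  (176 − 208.151)²/208.151 = 4.9660
  (133 − 150.934)²/150.934 = 2.1309
  (229 − 211.066)²/211.066 = 1.5238
  (60 − 74.216)²/74.216 = 2.7231
  (118 − 103.784)²/103.784 = 1.9473
χ² = 6.9445 + 4.9660 + 2.1309 + 1.5238 + 2.7231 + 1.9473 = 20.24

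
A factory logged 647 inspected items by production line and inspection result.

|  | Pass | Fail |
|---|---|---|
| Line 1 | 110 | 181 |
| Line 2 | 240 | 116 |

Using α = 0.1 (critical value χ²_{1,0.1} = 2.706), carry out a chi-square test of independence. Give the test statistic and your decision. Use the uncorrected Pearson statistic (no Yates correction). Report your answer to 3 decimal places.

Row totals: 291, 356. Column totals: 350, 297. Grand total N = 647.
Expected counts (row total × column total / N):
  Line 1, Pass: 291×350/647 = 157.4189
  Line 1, Fail: 291×297/647 = 133.5811
  Line 2, Pass: 356×350/647 = 192.5811
  Line 2, Fail: 356×297/647 = 163.4189
Contributions (O − E)²/E:
  (110 − 157.4189)²/157.4189 = 14.2839
  (181 − 133.5811)²/133.5811 = 16.8329
  (240 − 192.5811)²/192.5811 = 11.6759
  (116 − 163.4189)²/163.4189 = 13.7594
χ² = 14.2839 + 16.8329 + 11.6759 + 13.7594 = 56.552
df = (2−1)(2−1) = 1. Since 56.552 > 2.706, reject the null hypothesis of independence at α = 0.1.

56.552; reject H₀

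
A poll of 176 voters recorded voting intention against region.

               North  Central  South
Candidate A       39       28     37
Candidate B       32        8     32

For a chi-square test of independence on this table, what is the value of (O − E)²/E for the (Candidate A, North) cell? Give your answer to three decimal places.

Row total (Candidate A) = 104; column total (North) = 71; N = 176.
Expected count E = 104 × 71 / 176 = 41.9545.
Contribution = (O − E)²/E = (39 − 41.9545)² / 41.9545 = 0.208.

0.208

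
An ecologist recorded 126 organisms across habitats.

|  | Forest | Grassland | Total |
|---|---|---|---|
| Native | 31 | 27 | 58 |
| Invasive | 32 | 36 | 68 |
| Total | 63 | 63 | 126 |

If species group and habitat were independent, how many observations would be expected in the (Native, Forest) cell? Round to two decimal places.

Row total (Native) = 58; column total (Forest) = 63; grand total N = 126.
Expected count = (row total × column total) / N = 58 × 63 / 126 = 29.00.

29.00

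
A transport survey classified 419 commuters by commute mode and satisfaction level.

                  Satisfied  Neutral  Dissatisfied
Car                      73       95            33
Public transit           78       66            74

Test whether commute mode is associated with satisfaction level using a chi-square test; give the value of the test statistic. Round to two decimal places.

20.44

Row totals: 201, 218. Column totals: 151, 161, 107. Grand total N = 419.
Expected counts (row total × column total / N):
  Car, Satisfied: 201×151/419 = 72.437
  Car, Neutral: 201×161/419 = 77.234
  Car, Dissatisfied: 201×107/419 = 51.329
  Public transit, Satisfied: 218×151/419 = 78.563
  Public transit, Neutral: 218×161/419 = 83.766
  Public transit, Dissatisfied: 218×107/419 = 55.671
Contributions (O − E)²/E:
  (73 − 72.437)²/72.437 = 0.0044
  (95 − 77.234)²/77.234 = 4.0867
  (33 − 51.329)²/51.329 = 6.5451
  (78 − 78.563)²/78.563 = 0.0040
  (66 − 83.766)²/83.766 = 3.7680
  (74 − 55.671)²/55.671 = 6.0346
χ² = 0.0044 + 4.0867 + 6.5451 + 0.0040 + 3.7680 + 6.0346 = 20.44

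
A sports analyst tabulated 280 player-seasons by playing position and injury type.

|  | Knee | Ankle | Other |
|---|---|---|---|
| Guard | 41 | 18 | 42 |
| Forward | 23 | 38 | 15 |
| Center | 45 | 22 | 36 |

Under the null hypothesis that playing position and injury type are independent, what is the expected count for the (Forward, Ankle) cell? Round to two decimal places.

21.17

Row total (Forward) = 76; column total (Ankle) = 78; grand total N = 280.
Expected count = (row total × column total) / N = 76 × 78 / 280 = 21.17.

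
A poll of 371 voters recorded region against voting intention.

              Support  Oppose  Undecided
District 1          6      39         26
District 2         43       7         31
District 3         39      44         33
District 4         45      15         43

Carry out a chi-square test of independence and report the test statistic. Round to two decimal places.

65.94

Row totals: 71, 81, 116, 103. Column totals: 133, 105, 133. Grand total N = 371.
Expected counts (row total × column total / N):
  District 1, Support: 71×133/371 = 25.453
  District 1, Oppose: 71×105/371 = 20.094
  District 1, Undecided: 71×133/371 = 25.453
  District 2, Support: 81×133/371 = 29.038
  District 2, Oppose: 81×105/371 = 22.925
  District 2, Undecided: 81×133/371 = 29.038
  District 3, Support: 116×133/371 = 41.585
  District 3, Oppose: 116×105/371 = 32.830
  District 3, Undecided: 116×133/371 = 41.585
  District 4, Support: 103×133/371 = 36.925
  District 4, Oppose: 103×105/371 = 29.151
  District 4, Undecided: 103×133/371 = 36.925
Contributions (O − E)²/E:
  (6 − 25.453)²/25.453 = 14.8674
  (39 − 20.094)²/20.094 = 17.7882
  (26 − 25.453)²/25.453 = 0.0118
  (43 − 29.038)²/29.038 = 6.7132
  (7 − 22.925)²/22.925 = 11.0624
  (31 − 29.038)²/29.038 = 0.1326
  (39 − 41.585)²/41.585 = 0.1607
  (44 − 32.830)²/32.830 = 3.8005
  (33 − 41.585)²/41.585 = 1.7723
  (45 − 36.925)²/36.925 = 1.7659
  (15 − 29.151)²/29.151 = 6.8694
  (43 − 36.925)²/36.925 = 0.9995
χ² = 14.8674 + 17.7882 + 0.0118 + 6.7132 + 11.0624 + 0.1326 + 0.1607 + 3.8005 + 1.7723 + 1.7659 + 6.8694 + 0.9995 = 65.94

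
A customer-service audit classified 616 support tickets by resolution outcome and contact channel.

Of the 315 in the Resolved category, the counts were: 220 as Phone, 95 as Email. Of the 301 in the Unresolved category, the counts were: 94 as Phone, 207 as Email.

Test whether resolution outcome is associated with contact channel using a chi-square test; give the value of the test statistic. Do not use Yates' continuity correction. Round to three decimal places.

Row totals: 315, 301. Column totals: 314, 302. Grand total N = 616.
Expected counts (row total × column total / N):
  Resolved, Phone: 315×314/616 = 160.5682
  Resolved, Email: 315×302/616 = 154.4318
  Unresolved, Phone: 301×314/616 = 153.4318
  Unresolved, Email: 301×302/616 = 147.5682
Contributions (O − E)²/E:
  (220 − 160.5682)²/160.5682 = 21.9977
  (95 − 154.4318)²/154.4318 = 22.8718
  (94 − 153.4318)²/153.4318 = 23.0209
  (207 − 147.5682)²/147.5682 = 23.9356
χ² = 21.9977 + 22.8718 + 23.0209 + 23.9356 = 91.826

91.826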